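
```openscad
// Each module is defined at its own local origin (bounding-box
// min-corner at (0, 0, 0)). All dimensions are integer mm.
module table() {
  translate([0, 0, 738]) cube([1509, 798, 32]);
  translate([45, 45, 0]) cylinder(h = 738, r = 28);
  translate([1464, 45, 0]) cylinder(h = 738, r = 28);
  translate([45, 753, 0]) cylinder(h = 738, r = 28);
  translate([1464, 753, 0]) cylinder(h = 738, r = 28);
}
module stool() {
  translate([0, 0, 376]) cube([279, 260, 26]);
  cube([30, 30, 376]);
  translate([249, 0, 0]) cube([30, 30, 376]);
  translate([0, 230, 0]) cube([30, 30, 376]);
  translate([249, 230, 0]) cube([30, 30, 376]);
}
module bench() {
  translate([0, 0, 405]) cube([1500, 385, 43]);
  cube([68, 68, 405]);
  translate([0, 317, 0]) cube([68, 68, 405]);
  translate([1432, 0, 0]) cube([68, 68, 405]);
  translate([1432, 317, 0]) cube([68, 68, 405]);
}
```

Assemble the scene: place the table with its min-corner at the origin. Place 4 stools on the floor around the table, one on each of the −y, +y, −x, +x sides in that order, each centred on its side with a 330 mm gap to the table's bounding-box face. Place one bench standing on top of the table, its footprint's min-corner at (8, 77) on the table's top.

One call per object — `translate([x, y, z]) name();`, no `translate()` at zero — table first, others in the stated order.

table();
translate([615, -590, 0]) stool();
translate([615, 1128, 0]) stool();
translate([-609, 269, 0]) stool();
translate([1839, 269, 0]) stool();
translate([8, 77, 770]) bench();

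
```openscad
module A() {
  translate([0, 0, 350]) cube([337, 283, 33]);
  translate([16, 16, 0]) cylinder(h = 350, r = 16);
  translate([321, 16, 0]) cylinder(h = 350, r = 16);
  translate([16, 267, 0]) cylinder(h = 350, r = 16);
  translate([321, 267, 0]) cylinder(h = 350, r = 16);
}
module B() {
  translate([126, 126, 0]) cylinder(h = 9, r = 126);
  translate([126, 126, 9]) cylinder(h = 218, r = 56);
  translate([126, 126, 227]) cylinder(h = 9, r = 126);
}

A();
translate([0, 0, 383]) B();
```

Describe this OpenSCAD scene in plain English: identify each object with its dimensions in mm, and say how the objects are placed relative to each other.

A is a simple wooden stool: a rectangular seat 337 mm (x) by 283 mm (y), 33 mm thick, top face at z = 383 mm, on four round legs, each 32 mm in diameter. The legs rest on z = 0, each leg's axis is inset half a diameter from the nearest pair of seat edges (so the leg's bounding box is flush with the corner).

B is a spool: two coaxial disc flanges of radius 126 mm and thickness 9 mm, joined by a core cylinder of radius 56 mm and height 218 mm. The lower flange rests on z = 0 and the three cylinders share a vertical axis.

The spool is on top of the stool.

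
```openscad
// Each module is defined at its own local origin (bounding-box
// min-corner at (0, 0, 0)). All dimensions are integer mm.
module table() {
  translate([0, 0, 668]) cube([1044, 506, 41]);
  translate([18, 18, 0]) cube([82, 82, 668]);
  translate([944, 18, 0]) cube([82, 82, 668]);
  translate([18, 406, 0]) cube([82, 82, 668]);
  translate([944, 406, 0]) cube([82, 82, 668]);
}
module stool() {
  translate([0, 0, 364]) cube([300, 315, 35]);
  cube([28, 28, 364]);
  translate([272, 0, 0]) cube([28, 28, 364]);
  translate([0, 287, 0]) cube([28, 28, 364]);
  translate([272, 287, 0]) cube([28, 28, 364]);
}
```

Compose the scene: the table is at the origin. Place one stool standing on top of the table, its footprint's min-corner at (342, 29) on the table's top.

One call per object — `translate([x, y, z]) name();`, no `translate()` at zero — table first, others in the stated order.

table();
translate([342, 29, 709]) stool();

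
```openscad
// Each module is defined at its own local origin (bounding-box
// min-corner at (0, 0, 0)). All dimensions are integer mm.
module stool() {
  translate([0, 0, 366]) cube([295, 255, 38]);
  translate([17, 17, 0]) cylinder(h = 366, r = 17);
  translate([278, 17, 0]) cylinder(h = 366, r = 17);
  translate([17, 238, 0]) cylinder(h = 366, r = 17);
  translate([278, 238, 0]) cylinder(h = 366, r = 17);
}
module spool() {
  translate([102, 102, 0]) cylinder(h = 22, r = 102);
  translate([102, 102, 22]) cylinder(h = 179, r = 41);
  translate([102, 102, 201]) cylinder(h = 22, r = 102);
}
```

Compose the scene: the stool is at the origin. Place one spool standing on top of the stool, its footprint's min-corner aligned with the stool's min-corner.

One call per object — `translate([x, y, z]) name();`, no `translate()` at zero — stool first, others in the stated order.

stool();
translate([0, 0, 404]) spool();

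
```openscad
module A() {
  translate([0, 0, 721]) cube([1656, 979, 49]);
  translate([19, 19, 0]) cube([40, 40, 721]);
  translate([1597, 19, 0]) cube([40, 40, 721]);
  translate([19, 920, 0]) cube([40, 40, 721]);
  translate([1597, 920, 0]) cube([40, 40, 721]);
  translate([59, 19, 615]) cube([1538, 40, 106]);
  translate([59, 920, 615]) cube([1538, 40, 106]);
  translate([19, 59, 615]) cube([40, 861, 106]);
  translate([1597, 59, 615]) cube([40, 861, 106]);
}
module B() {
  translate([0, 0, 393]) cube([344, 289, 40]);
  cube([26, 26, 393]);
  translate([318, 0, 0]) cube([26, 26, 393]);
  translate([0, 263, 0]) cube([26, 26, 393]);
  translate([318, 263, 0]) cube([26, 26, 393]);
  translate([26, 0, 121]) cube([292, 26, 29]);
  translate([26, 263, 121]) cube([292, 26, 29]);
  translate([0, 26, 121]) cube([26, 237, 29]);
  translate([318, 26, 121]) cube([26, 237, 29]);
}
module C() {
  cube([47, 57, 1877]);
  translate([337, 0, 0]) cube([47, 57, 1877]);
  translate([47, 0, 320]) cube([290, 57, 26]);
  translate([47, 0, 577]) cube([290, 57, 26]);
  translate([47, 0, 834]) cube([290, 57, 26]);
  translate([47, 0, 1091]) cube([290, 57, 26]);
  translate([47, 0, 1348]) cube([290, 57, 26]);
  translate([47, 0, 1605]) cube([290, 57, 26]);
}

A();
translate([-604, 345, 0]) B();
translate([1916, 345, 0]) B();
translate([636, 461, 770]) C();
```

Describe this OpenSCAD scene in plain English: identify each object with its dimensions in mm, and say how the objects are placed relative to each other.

A is a table with a 1656×979 mm rectangular top, 49 mm thick, top surface at z = 770 mm, supported by four 40×40 mm square legs, each inset 19 mm from the nearest pair of top edges, running from the floor. Four apron rails, 40 mm thick and 106 mm tall, run between adjacent legs with their top edges flush with the underside of the top and their outer faces flush with the legs' outer faces.

B is a simple wooden stool: a rectangular seat 344 mm (x) by 289 mm (y), 40 mm thick, top face at z = 433 mm, on four square legs, each 26×26 mm in cross-section. The legs rest on z = 0, each flush with a corner of the seat. Four stretchers, 26 mm wide and 29 mm tall, connect adjacent legs with their undersides at z = 121 mm, each running between the inner faces of the legs it joins and aligned with the legs' outer faces on the other axis.

C is a wooden ladder with two side rails of 47×57 mm section and 1877 mm height, set 384 mm apart overall. Between them run 6 rectangular rungs (57 mm deep, 26 mm thick), front faces flush with the rails' −y face. The bottom of the first rung is 320 mm above the floor and each subsequent rung is 257 mm higher than the one below.

Two stools sit around the table at the −x, +x sides. The ladder is on top of the table, centred.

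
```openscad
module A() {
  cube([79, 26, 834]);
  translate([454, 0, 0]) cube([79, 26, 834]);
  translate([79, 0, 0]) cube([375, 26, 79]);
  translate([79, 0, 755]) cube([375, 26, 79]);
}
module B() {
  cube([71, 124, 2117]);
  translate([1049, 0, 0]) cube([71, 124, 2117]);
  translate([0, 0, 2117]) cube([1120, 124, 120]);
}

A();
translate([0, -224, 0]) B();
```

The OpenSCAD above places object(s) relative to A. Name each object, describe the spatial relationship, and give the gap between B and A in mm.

The door frame's nearest face is 100 mm from the picture frame's −y face.

A is a picture frame. B is a door frame. The door frame is on the floor beside the picture frame on its −y side. The gap between the door frame and the picture frame is 100 mm.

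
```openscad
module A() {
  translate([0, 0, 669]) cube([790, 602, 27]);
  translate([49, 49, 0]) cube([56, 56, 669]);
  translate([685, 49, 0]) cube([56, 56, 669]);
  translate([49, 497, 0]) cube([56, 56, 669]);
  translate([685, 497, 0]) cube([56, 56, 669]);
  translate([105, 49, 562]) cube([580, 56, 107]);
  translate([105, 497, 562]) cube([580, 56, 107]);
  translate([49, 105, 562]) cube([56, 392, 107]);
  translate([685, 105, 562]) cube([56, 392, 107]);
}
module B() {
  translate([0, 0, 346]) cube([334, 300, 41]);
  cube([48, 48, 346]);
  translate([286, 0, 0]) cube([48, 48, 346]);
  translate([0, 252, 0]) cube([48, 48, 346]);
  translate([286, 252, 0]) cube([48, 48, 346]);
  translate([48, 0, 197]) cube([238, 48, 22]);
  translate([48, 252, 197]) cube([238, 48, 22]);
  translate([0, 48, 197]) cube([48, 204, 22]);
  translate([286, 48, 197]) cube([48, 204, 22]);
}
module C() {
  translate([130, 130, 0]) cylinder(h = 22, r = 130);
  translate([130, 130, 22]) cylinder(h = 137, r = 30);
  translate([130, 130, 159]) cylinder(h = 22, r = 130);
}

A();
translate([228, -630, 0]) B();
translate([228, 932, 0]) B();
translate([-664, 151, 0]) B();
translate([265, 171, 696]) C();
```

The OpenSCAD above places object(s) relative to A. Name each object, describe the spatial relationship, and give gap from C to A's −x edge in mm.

The spool's min-x is at 265; the table's min-x is 0; gap = 265 mm.

A is a table. B is a stool. C is a spool. Three stools sit around the table at the −y, +y, −x sides. The spool is on top of the table, centred. The gap from the spool to the table's −x edge is 265 mm.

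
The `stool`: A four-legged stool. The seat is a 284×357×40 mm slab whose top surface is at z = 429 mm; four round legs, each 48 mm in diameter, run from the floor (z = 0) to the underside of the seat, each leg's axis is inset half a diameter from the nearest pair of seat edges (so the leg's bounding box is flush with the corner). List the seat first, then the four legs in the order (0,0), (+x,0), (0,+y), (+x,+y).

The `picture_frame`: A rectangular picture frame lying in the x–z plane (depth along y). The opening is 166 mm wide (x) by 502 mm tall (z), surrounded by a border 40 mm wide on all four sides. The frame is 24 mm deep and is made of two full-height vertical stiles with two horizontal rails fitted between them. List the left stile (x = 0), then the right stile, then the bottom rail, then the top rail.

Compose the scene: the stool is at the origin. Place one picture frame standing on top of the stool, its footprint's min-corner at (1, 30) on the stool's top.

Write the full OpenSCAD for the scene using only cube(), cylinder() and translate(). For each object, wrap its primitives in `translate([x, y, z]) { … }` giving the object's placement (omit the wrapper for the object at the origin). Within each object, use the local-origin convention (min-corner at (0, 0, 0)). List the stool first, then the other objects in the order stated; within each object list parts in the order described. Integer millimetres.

translate([0, 0, 389]) cube([284, 357, 40]);
translate([24, 24, 0]) cylinder(h = 389, r = 24);
translate([260, 24, 0]) cylinder(h = 389, r = 24);
translate([24, 333, 0]) cylinder(h = 389, r = 24);
translate([260, 333, 0]) cylinder(h = 389, r = 24);
translate([1, 30, 429]) {
  cube([40, 24, 582]);
  translate([206, 0, 0]) cube([40, 24, 582]);
  translate([40, 0, 0]) cube([166, 24, 40]);
  translate([40, 0, 542]) cube([166, 24, 40]);
}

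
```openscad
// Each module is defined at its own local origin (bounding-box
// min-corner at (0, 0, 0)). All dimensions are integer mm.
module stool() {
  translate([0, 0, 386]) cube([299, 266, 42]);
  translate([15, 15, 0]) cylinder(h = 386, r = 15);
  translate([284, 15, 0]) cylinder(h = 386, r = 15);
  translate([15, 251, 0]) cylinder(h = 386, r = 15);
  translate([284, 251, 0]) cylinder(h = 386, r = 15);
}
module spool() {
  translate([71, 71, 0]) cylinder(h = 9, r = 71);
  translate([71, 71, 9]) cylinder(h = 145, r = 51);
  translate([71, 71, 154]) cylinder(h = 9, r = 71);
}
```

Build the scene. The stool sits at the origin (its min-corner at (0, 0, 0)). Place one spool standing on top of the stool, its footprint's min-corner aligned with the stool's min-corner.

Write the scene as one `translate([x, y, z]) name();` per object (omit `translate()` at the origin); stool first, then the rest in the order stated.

stool();
translate([0, 0, 428]) spool();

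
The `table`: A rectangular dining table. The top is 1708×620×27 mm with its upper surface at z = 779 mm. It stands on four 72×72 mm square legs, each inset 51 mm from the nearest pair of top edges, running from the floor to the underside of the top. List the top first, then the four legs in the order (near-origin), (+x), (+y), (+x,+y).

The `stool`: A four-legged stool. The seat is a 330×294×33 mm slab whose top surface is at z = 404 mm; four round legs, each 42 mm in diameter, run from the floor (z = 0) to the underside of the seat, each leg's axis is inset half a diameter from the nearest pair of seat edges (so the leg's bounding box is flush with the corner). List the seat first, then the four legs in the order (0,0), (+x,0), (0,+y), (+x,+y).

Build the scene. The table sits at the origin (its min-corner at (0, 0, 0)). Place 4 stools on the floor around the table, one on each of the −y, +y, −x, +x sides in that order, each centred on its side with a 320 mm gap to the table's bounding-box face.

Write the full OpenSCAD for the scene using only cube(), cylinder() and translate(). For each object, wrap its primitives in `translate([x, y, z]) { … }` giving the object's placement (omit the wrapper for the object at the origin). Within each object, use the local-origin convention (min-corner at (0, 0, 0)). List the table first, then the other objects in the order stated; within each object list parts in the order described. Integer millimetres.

translate([0, 0, 752]) cube([1708, 620, 27]);
translate([51, 51, 0]) cube([72, 72, 752]);
translate([1585, 51, 0]) cube([72, 72, 752]);
translate([51, 497, 0]) cube([72, 72, 752]);
translate([1585, 497, 0]) cube([72, 72, 752]);
translate([689, -614, 0]) {
  translate([0, 0, 371]) cube([330, 294, 33]);
  translate([21, 21, 0]) cylinder(h = 371, r = 21);
  translate([309, 21, 0]) cylinder(h = 371, r = 21);
  translate([21, 273, 0]) cylinder(h = 371, r = 21);
  translate([309, 273, 0]) cylinder(h = 371, r = 21);
}
translate([689, 940, 0]) {
  translate([0, 0, 371]) cube([330, 294, 33]);
  translate([21, 21, 0]) cylinder(h = 371, r = 21);
  translate([309, 21, 0]) cylinder(h = 371, r = 21);
  translate([21, 273, 0]) cylinder(h = 371, r = 21);
  translate([309, 273, 0]) cylinder(h = 371, r = 21);
}
translate([-650, 163, 0]) {
  translate([0, 0, 371]) cube([330, 294, 33]);
  translate([21, 21, 0]) cylinder(h = 371, r = 21);
  translate([309, 21, 0]) cylinder(h = 371, r = 21);
  translate([21, 273, 0]) cylinder(h = 371, r = 21);
  translate([309, 273, 0]) cylinder(h = 371, r = 21);
}
translate([2028, 163, 0]) {
  translate([0, 0, 371]) cube([330, 294, 33]);
  translate([21, 21, 0]) cylinder(h = 371, r = 21);
  translate([309, 21, 0]) cylinder(h = 371, r = 21);
  translate([21, 273, 0]) cylinder(h = 371, r = 21);
  translate([309, 273, 0]) cylinder(h = 371, r = 21);
}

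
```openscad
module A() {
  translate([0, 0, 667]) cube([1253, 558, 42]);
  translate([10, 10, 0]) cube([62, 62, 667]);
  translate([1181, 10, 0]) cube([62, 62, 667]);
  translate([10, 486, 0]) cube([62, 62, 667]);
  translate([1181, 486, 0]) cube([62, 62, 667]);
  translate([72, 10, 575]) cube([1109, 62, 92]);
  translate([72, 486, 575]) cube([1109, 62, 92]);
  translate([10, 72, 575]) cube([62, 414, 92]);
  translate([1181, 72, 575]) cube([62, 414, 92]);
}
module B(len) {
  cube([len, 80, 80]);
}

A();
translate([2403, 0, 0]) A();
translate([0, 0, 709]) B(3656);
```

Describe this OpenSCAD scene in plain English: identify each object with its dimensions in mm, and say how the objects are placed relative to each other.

A is a table: top 1253 mm (x) × 558 mm (y), 42 mm thick, upper face at z = 709 mm, on four 62×62 mm square legs, each inset 10 mm from the nearest pair of top edges, running from z = 0 to the bottom of the top. Four apron rails, 62 mm thick and 92 mm tall, run between adjacent legs with their top edges flush with the underside of the top and their outer faces flush with the legs' outer faces.

B is a rectangular beam 3656 mm long (x), 80 mm deep (y), 80 mm thick (z).

The beam spans the tops of two tables placed 1150 mm apart, resting at z = 709 mm.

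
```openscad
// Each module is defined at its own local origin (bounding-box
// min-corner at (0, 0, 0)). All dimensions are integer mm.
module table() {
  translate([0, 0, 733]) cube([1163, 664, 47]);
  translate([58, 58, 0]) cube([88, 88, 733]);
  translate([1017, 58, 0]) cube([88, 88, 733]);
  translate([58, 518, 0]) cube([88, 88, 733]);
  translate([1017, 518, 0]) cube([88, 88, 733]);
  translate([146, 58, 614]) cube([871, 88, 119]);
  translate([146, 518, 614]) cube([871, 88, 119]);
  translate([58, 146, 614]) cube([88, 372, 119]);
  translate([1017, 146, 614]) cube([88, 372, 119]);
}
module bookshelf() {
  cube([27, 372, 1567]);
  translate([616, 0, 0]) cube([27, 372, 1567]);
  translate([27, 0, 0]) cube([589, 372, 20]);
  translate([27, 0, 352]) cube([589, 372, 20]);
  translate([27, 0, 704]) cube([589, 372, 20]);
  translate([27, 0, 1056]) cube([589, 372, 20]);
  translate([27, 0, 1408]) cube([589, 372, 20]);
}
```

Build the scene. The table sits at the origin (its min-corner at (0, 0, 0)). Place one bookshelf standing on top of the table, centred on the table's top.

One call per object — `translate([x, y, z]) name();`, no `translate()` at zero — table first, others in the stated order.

table();
translate([260, 146, 780]) bookshelf();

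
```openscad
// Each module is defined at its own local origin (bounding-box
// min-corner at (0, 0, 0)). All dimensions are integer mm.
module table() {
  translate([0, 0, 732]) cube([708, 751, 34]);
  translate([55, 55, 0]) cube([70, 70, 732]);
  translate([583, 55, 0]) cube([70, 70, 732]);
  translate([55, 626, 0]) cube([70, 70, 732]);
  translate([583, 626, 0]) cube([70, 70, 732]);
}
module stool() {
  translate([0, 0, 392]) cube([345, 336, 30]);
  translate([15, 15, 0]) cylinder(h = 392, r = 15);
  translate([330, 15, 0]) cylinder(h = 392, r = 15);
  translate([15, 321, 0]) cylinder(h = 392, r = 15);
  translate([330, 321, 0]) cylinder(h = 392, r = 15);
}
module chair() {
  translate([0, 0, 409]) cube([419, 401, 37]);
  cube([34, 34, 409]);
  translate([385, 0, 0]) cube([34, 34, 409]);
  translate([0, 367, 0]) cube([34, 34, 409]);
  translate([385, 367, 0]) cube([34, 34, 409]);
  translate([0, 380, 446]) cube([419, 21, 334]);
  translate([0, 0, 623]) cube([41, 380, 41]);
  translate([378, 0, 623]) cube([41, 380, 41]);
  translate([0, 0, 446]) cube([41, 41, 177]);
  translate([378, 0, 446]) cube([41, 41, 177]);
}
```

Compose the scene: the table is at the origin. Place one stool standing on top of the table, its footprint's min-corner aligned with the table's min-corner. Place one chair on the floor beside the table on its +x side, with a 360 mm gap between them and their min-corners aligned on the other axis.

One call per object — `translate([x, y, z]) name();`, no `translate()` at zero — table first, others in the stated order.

table();
translate([0, 0, 766]) stool();
translate([1068, 0, 0]) chair();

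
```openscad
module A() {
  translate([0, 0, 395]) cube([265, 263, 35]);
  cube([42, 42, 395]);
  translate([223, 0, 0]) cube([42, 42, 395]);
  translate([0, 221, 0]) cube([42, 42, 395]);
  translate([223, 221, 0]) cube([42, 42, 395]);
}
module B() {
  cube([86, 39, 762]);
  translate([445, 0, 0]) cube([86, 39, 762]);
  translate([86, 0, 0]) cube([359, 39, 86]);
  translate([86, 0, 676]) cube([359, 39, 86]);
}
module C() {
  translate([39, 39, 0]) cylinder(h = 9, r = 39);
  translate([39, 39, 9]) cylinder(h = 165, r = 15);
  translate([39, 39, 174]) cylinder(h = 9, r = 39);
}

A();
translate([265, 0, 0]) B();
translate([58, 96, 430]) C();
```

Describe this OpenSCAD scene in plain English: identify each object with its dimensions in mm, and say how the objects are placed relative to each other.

A is a four-legged stool. The seat is 265×263 mm, 35 mm thick, top at z = 430 mm. It stands on four square legs, each 42×42 mm in cross-section, from z = 0 to the seat underside, each flush with a corner of the seat.

B is a rectangular picture frame lying in the x–z plane (depth along y). The opening is 359 mm wide (x) by 590 mm tall (z), surrounded by a border 86 mm wide on all four sides. The frame is 39 mm deep and is made of two full-height vertical stiles with two horizontal rails fitted between them.

C is a spool: two coaxial disc flanges of radius 39 mm and thickness 9 mm, joined by a core cylinder of radius 15 mm and height 165 mm. The lower flange rests on z = 0 and the three cylinders share a vertical axis.

The picture frame is against the stool's +x side, with their −y faces flush. The spool is on top of the stool.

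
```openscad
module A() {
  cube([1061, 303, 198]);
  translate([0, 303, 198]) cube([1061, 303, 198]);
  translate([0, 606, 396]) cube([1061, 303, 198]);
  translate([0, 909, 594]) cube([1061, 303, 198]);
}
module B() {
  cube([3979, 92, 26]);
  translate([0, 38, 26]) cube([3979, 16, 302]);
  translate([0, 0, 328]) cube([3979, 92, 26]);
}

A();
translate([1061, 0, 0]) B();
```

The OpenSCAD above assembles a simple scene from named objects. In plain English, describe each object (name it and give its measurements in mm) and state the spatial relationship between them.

A is a straight staircase of 4 solid steps. Each step is 1061 mm wide (x), 303 mm deep (y, the going) and 198 mm tall (the rise). The first step rests on the floor; each subsequent step sits one going further in +y and one rise higher in +z, directly behind and above the previous step with no overlap.

B is an I-beam lying along x, 3979 mm long. Overall section height 354 mm. Two flanges 92 mm wide (y) and 26 mm thick, one on the floor and one at the top; a web 16 mm thick runs between them, centred on the flange width.

The I-beam is against the staircase's +x side, with their −y faces flush.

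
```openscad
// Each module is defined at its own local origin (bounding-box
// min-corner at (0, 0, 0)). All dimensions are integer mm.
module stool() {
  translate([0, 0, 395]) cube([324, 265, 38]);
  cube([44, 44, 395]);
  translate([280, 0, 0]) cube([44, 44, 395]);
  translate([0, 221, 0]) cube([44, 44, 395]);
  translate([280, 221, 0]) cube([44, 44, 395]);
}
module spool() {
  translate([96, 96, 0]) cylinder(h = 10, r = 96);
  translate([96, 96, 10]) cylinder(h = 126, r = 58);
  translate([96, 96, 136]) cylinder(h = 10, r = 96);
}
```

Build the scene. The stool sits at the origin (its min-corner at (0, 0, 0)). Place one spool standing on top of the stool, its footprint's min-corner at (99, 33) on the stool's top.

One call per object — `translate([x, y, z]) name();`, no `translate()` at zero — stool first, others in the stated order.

stool();
translate([99, 33, 433]) spool();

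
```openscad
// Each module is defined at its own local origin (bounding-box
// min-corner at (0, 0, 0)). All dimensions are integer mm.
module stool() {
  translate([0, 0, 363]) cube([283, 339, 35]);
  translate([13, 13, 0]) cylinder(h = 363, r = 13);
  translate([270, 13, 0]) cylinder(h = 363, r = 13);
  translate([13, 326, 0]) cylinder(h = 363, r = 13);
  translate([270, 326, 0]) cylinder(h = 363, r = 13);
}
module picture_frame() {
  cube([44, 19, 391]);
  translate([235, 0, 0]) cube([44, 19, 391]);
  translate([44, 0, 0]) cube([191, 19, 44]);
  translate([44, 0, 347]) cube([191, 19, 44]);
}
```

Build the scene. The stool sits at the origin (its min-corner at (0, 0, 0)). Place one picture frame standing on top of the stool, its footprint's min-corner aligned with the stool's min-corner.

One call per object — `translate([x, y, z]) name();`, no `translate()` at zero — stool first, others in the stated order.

stool();
translate([0, 0, 398]) picture_frame();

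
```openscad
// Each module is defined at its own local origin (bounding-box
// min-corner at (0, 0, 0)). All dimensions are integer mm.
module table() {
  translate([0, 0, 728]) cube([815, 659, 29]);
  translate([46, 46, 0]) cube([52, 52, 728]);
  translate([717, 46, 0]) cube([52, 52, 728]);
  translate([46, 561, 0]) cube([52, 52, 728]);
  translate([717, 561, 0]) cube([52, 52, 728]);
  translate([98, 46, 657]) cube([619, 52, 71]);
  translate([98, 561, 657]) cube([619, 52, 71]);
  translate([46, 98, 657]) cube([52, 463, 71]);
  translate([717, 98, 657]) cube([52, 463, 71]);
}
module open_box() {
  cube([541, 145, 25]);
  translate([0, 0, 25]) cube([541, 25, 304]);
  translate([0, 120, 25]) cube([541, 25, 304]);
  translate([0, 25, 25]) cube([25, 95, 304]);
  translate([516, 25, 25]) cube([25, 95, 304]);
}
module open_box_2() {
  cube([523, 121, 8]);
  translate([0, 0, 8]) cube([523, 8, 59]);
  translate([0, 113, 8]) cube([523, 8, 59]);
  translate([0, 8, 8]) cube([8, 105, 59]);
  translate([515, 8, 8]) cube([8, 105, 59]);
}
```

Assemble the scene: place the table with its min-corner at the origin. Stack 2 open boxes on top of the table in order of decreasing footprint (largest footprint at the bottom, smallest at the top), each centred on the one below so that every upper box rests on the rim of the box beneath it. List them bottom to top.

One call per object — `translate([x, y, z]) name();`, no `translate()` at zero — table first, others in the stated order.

table();
translate([137, 257, 757]) open_box();
translate([146, 269, 1086]) open_box_2();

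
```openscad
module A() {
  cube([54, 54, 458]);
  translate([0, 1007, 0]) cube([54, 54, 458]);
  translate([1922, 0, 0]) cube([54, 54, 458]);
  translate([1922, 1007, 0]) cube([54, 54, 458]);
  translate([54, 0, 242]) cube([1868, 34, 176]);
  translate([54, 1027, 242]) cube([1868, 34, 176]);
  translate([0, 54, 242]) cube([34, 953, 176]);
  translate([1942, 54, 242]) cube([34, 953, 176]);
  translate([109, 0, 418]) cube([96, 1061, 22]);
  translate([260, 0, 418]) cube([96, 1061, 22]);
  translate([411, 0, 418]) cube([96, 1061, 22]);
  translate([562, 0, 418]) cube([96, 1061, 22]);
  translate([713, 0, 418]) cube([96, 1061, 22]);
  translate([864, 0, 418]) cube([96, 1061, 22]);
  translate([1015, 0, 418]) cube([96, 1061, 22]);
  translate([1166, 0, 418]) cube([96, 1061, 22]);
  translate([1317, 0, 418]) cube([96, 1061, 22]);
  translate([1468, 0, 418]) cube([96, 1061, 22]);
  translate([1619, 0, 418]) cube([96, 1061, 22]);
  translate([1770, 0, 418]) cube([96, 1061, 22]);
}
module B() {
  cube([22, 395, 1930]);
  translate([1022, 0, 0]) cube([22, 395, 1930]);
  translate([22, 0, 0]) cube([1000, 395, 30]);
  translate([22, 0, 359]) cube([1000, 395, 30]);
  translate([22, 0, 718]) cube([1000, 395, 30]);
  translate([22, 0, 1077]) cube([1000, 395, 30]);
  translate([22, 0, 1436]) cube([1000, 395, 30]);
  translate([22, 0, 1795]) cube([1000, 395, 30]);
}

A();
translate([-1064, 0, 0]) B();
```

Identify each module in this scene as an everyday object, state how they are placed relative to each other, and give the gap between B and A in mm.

A is a bed frame. B is a bookshelf. The bookshelf is on the floor beside the bed frame on its −x side. The gap between the bookshelf and the bed frame is 20 mm.

The bookshelf's nearest face is 20 mm from the bed frame's −x face.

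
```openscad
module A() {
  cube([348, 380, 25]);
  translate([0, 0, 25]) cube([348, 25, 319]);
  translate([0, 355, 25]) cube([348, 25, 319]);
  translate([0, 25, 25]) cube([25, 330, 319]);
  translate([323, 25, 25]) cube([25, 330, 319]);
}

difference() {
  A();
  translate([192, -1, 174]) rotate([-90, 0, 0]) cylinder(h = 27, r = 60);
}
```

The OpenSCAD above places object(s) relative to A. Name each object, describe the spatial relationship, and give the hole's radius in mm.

The subtracted cylinder has r = 60 mm.

A is an open box. The open box has a circular hole through its front wall. The hole's radius is 60 mm.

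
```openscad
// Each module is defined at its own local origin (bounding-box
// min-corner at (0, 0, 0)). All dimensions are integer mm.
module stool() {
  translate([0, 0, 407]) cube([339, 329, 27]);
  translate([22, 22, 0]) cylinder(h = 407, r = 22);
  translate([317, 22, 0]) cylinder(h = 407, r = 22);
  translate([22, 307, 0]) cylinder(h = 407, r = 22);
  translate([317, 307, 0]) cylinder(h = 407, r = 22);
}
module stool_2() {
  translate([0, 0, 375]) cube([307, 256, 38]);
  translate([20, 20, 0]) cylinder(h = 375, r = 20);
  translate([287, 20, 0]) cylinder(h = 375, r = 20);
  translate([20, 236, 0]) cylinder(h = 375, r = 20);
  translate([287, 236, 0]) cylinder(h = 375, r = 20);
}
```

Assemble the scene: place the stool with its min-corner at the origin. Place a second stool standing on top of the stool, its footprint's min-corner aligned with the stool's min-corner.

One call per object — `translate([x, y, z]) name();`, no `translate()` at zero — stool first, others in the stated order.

stool();
translate([0, 0, 434]) stool_2();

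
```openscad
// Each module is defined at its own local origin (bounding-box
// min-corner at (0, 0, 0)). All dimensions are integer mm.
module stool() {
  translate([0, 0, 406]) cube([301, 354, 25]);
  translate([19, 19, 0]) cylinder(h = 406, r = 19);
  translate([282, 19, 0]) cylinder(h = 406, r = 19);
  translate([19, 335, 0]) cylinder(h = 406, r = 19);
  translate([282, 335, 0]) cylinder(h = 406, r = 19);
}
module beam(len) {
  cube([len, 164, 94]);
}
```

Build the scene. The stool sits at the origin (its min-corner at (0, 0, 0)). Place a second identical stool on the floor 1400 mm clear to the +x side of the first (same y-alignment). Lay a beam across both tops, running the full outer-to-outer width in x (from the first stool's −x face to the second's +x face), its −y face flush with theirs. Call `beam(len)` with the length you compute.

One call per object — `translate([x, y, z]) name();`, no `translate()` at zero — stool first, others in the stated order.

stool();
translate([1701, 0, 0]) stool();
translate([0, 0, 431]) beam(2002);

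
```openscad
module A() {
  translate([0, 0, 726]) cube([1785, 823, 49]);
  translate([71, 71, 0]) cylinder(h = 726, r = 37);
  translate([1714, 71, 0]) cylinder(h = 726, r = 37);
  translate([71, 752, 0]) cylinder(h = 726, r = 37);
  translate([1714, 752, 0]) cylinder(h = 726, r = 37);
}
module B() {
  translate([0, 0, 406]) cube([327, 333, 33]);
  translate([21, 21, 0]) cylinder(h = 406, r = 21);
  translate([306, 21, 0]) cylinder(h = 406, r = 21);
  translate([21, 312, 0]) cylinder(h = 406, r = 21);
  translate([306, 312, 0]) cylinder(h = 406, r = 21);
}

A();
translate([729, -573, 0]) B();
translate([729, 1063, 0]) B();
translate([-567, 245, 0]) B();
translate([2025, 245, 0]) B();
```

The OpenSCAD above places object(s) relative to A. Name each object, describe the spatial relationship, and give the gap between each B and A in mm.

A is a table. B is a stool. Four stools sit around the table at the −y, +y, −x, +x sides. The gap between each stool and the table is 240 mm.

Each stool's nearest face is 240 mm from the table's bounding box.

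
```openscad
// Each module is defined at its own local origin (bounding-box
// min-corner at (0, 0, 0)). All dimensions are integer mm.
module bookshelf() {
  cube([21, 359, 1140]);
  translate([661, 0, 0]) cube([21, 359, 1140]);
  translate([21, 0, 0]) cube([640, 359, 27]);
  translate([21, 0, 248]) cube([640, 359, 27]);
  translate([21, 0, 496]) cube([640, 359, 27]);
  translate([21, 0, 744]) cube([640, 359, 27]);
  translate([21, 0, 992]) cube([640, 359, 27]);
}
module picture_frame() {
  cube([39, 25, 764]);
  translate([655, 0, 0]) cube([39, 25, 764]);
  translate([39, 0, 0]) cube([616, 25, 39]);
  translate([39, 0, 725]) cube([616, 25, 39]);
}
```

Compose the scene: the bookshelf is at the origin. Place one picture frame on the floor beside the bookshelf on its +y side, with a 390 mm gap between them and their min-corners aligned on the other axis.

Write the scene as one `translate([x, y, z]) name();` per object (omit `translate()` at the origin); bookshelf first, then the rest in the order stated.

bookshelf();
translate([0, 749, 0]) picture_frame();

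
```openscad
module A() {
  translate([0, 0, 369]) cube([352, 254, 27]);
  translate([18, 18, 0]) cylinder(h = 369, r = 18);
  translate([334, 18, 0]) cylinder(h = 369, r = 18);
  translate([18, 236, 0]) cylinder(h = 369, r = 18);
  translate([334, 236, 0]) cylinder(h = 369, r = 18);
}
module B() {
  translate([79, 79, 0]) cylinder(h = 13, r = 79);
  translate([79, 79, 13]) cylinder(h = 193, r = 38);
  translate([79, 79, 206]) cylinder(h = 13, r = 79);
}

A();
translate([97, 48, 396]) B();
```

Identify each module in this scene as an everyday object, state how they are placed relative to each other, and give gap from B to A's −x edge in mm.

A is a stool. B is a spool. The spool is on top of the stool, centred. The gap from the spool to the stool's −x edge is 97 mm.

The spool's min-x is at 97; the stool's min-x is 0; gap = 97 mm.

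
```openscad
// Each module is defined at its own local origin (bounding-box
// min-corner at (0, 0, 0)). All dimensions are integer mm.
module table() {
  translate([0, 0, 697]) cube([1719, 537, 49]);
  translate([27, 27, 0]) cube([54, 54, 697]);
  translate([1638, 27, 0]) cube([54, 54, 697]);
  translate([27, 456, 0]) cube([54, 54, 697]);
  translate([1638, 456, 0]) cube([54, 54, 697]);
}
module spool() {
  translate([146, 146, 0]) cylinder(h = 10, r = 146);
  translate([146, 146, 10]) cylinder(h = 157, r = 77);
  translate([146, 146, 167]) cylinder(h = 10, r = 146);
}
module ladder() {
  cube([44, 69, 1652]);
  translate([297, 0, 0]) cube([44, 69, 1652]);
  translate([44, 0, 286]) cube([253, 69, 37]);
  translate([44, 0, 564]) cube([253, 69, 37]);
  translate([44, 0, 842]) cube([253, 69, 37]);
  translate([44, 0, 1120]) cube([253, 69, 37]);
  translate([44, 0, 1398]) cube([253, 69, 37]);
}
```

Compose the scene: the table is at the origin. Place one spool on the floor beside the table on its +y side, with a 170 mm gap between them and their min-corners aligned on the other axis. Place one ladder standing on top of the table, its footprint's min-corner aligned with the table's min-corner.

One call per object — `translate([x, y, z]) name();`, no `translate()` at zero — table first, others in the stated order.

table();
translate([0, 707, 0]) spool();
translate([0, 0, 746]) ladder();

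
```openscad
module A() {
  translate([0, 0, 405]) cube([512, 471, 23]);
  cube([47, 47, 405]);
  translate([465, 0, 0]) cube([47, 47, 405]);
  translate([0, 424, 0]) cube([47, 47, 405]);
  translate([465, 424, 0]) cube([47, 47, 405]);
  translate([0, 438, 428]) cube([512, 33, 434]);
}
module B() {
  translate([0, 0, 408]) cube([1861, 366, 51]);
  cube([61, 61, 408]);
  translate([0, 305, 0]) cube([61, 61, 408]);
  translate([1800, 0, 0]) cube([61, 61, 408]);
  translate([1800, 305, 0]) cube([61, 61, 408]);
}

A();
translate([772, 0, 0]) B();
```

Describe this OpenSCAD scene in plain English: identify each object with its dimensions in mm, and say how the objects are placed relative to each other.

A is a chair. The seat is a 512×471×23 mm slab with its top at z = 428 mm, on four 47×47 mm corner legs (flush with the seat edges, standing on z = 0). A flat backrest 33 mm thick, 434 mm tall, spans the full seat width and rises from the seat top along its +y edge, rear face flush with the rear of the seat.

B is a bench: a 1861×366 mm seat slab, 51 mm thick, top at z = 459 mm, on four 61×61 mm square legs flush with the seat corners and standing on z = 0.

The bench is on the floor beside the chair on its +x side.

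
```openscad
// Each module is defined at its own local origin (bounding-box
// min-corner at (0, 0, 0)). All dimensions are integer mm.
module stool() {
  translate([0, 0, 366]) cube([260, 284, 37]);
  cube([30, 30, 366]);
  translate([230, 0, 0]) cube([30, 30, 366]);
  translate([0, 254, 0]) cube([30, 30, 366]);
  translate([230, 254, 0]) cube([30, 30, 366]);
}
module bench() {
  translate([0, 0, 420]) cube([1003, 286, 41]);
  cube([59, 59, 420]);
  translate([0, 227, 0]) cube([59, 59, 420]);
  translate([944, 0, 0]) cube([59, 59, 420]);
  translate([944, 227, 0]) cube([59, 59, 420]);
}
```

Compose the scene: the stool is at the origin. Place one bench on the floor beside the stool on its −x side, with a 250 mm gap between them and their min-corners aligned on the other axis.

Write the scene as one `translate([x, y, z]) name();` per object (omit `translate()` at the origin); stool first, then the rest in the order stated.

stool();
translate([-1253, 0, 0]) bench();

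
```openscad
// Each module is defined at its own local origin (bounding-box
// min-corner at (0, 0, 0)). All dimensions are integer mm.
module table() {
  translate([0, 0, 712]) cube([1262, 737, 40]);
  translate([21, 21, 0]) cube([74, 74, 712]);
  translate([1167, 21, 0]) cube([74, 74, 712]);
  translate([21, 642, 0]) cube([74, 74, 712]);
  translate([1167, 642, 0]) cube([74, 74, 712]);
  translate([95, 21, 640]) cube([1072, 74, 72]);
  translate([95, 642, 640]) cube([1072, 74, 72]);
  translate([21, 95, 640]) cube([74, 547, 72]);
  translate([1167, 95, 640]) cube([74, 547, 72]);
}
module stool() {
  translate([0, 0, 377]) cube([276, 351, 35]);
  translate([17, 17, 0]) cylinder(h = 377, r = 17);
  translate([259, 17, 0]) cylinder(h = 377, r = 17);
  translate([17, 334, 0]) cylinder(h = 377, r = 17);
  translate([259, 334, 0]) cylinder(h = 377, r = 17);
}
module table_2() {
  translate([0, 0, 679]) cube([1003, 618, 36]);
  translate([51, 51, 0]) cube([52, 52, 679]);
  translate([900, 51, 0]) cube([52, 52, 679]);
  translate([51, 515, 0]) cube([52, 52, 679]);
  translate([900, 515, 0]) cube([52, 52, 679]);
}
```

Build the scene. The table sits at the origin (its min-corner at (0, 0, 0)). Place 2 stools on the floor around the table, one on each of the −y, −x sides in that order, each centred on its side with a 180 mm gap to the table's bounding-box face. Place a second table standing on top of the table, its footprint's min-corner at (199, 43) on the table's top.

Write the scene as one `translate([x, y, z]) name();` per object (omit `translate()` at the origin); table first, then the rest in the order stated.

table();
translate([493, -531, 0]) stool();
translate([-456, 193, 0]) stool();
translate([199, 43, 752]) table_2();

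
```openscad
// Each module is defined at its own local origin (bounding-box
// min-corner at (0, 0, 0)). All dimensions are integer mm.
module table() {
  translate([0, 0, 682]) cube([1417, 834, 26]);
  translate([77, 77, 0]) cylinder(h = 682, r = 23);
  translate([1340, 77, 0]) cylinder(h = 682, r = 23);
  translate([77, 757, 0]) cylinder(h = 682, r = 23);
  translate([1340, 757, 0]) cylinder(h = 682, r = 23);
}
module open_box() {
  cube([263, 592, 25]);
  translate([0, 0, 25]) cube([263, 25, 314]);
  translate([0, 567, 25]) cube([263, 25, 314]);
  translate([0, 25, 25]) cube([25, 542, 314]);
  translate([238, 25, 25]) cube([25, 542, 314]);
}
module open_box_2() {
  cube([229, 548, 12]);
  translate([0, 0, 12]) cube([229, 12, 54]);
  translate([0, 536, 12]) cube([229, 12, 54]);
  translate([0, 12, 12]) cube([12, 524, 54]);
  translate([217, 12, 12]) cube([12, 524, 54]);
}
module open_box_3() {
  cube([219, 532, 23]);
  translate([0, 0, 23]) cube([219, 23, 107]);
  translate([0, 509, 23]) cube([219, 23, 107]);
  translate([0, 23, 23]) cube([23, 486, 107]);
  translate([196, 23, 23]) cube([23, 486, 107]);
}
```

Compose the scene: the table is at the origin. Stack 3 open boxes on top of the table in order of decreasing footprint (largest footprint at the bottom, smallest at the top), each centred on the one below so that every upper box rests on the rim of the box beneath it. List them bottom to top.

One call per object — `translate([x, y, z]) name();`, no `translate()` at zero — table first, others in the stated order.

table();
translate([577, 121, 708]) open_box();
translate([594, 143, 1047]) open_box_2();
translate([599, 151, 1113]) open_box_3();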